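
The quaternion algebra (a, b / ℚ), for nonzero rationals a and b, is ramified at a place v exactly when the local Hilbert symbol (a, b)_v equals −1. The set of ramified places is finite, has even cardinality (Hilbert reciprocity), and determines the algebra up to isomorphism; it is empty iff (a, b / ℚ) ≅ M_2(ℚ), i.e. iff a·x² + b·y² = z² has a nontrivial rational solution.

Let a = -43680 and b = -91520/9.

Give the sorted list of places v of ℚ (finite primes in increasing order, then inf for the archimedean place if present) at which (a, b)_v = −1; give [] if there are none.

(a, b) ≡ (-2730, -1430) mod (ℚ^×)²; places V = {2, 3, 5, 7, 11, 13, ∞}.
(a,b)_7: α=1, u≡4; β=0, v≡6 (mod 7); (4|7)=+1, (6|7)=-1; sign (−1)^0·+1^0·-1^1 = -1.
(a,b)_5: α=1, u≡4; β=1, v≡4 (mod 5); (4|5)=+1, (4|5)=+1; sign (−1)^0·+1^1·+1^1 = +1.
(a,b)_3: α=1, u≡2; β=-2, v≡1 (mod 3); (2|3)=-1, (1|3)=+1; sign (−1)^0·-1^-2·+1^1 = +1.
(a,b)_11: α=0, u≡1; β=1, v≡2 (mod 11); (1|11)=+1, (2|11)=-1; sign (−1)^0·+1^1·-1^0 = +1.
(a,b)_2: α=5, β=7; u≡3, v≡5 (mod 8); ε(u)ε(v)=1·0, αω(v)=5·1, βω(u)=7·1; sum ≡ 0  ⇒  +1.
(a,b)_13: α=1, u≡7; β=1, v≡5 (mod 13); (7|13)=-1, (5|13)=-1; sign (−1)^0·-1^1·-1^1 = +1.
(a,b)_∞: sgn(-2730)=−, sgn(-1430)=−, so -1.
(-2730, -1430 / ℚ) ramifies at {7, ∞}: a division algebra.

[7, inf]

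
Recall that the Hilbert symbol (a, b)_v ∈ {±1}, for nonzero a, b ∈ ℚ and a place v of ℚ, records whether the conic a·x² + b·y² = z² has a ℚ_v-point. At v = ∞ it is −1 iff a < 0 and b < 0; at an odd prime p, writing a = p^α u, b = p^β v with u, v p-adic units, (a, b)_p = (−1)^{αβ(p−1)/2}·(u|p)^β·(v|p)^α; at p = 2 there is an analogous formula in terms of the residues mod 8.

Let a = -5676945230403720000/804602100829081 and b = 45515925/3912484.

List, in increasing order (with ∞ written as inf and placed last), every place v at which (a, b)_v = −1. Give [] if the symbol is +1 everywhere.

[]

Mod squares: a ≡ -13, b ≡ 133. Check v ∈ {∞, 2, 3, 5, 7, 13, 19, 23, 29, 43}.
v=23: a=23^-4·(≡7), b=23^-2·(≡4) mod 23; (7|23)=-1, (4|23)=+1; (−1)^{-4·-2·11}·(-1)^-2·(+1)^-4 = +1.
v=∞: -13 < 0 and 133 > 0  ⇒  (a,b)_∞ = +1.
v=2: v_2(a)=6, v_2(b)=-2; units ≡ 3, 5 (mod 8); ε·ε+αω+βω = 1·0+6·1+-2·1 ≡ 0  ⇒  (a,b)_2 = +1.
v=19: a=19^2·(≡7), b=19^1·(≡9) mod 19; (7|19)=+1, (9|19)=+1; (−1)^{2·1·9}·(+1)^1·(+1)^2 = +1.
v=5: a=5^4·(≡3), b=5^2·(≡3) mod 5; (3|5)=-1, (3|5)=-1; (−1)^{4·2·2}·(-1)^2·(-1)^4 = +1.
v=3: a=3^2·(≡2), b=3^4·(≡1) mod 3; (2|3)=-1, (1|3)=+1; (−1)^{2·4·1}·(-1)^4·(+1)^2 = +1.
v=7: a=7^6·(≡1), b=7^1·(≡5) mod 7; (1|7)=+1, (5|7)=-1; (−1)^{6·1·3}·(+1)^1·(-1)^6 = +1.
v=43: a=43^-4·(≡3), b=43^-2·(≡9) mod 43; (3|43)=-1, (9|43)=+1; (−1)^{-4·-2·21}·(-1)^-2·(+1)^-4 = +1.
v=13: a=13^5·(≡3), b=13^2·(≡1) mod 13; (3|13)=+1, (1|13)=+1; (−1)^{5·2·6}·(+1)^2·(+1)^5 = +1.
v=29: a=29^-2·(≡22), b=29^0·(≡11) mod 29; (22|29)=+1, (11|29)=-1; (−1)^{-2·0·14}·(+1)^0·(-1)^-2 = +1.
Every local symbol is +1, so the conic -13·x² + 133·y² = z² has ℚ_v-points for all v and hence a ℚ-point; (a, b / ℚ) ≅ M_2(ℚ).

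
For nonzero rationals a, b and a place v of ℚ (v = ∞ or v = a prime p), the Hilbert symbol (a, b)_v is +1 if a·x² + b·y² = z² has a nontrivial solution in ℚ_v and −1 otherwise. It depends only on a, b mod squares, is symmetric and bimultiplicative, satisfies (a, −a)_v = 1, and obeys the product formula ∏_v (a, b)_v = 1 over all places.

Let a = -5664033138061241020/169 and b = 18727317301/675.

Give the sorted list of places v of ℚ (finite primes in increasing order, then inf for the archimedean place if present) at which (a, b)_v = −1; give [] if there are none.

(a, b) ≡ (-55, 620103) mod (ℚ^×)²; places V = {2, 3, 5, 7, 11, 13, 19, 23, 43, ∞}.
(a,b)_23: α=2, u≡15; β=1, v≡20 (mod 23); (15|23)=-1, (20|23)=-1; sign (−1)^0·-1^1·-1^2 = -1.
(a,b)_7: α=6, u≡4; β=2, v≡4 (mod 7); (4|7)=+1, (4|7)=+1; sign (−1)^0·+1^2·+1^6 = +1.
(a,b)_2: α=2, β=0; u≡1, v≡7 (mod 8); ε(u)ε(v)=0·1, αω(v)=2·0, βω(u)=0·0; sum ≡ 0  ⇒  +1.
(a,b)_3: α=0, u≡2; β=-3, v≡1 (mod 3); (2|3)=-1, (1|3)=+1; sign (−1)^0·-1^-3·+1^0 = -1.
(a,b)_∞: sgn(-55)=−, sgn(620103)=+, so +1.
(a,b)_5: α=1, u≡4; β=-2, v≡3 (mod 5); (4|5)=+1, (3|5)=-1; sign (−1)^0·+1^-2·-1^1 = -1.
(a,b)_43: α=4, u≡13; β=3, v≡24 (mod 43); (13|43)=+1, (24|43)=+1; sign (−1)^0·+1^3·+1^4 = +1.
(a,b)_13: α=-2, u≡1; β=0, v≡9 (mod 13); (1|13)=+1, (9|13)=+1; sign (−1)^0·+1^0·+1^-2 = +1.
(a,b)_19: α=0, u≡3; β=1, v≡8 (mod 19); (3|19)=-1, (8|19)=-1; sign (−1)^0·-1^1·-1^0 = -1.
(a,b)_11: α=3, u≡2; β=1, v≡1 (mod 11); (2|11)=-1, (1|11)=+1; sign (−1)^1·-1^1·+1^3 = +1.
(-55, 620103 / ℚ) ramifies at {3, 5, 19, 23}: a division algebra.

[3, 5, 19, 23]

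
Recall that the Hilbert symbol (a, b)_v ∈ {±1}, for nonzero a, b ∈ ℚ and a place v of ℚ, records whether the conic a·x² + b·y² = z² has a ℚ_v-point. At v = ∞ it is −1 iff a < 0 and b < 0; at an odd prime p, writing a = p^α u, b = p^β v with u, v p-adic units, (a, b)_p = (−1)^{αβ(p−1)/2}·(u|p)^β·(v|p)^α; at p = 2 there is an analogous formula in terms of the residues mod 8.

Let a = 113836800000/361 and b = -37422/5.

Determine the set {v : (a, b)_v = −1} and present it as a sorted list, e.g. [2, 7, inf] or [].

(a, b) ≡ (30, -2310) mod (ℚ^×)²; places V = {2, 3, 5, 7, 11, 19, ∞}.
(a,b)_19: α=-2, u≡6; β=0, v≡13 (mod 19); (6|19)=+1, (13|19)=-1; sign (−1)^0·+1^0·-1^-2 = +1.
(a,b)_3: α=1, u≡1; β=5, v≡1 (mod 3); (1|3)=+1, (1|3)=+1; sign (−1)^1·+1^5·+1^1 = -1.
(a,b)_2: α=11, β=1; u≡7, v≡5 (mod 8); ε(u)ε(v)=1·0, αω(v)=11·1, βω(u)=1·0; sum ≡ 1  ⇒  -1.
(a,b)_7: α=2, u≡4; β=1, v≡6 (mod 7); (4|7)=+1, (6|7)=-1; sign (−1)^0·+1^1·-1^2 = +1.
(a,b)_5: α=5, u≡1; β=-1, v≡3 (mod 5); (1|5)=+1, (3|5)=-1; sign (−1)^0·+1^-1·-1^5 = -1.
(a,b)_∞: sgn(30)=+, sgn(-2310)=−, so +1.
(a,b)_11: α=2, u≡7; β=1, v≡6 (mod 11); (7|11)=-1, (6|11)=-1; sign (−1)^0·-1^1·-1^2 = -1.
Ram(30, -2310) = {2, 3, 5, 11}; no ℚ_2-point on the conic.

[2, 3, 5, 11]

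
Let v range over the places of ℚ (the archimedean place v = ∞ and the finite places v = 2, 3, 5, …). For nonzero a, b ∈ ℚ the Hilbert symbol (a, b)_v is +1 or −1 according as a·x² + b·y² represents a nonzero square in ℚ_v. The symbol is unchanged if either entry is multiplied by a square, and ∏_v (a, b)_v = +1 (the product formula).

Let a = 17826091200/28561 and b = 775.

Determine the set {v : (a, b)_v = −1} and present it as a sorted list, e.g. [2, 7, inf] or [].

[2, 17, 29, 31]

Mod squares: a ≡ 15283, b ≡ 31. Check v ∈ {∞, 2, 3, 5, 13, 17, 29, 31}.
v=5: a=5^2·(≡3), b=5^2·(≡1) mod 5; (3|5)=-1, (1|5)=+1; (−1)^{2·2·2}·(-1)^2·(+1)^2 = +1.
v=13: a=13^-4·(≡8), b=13^0·(≡8) mod 13; (8|13)=-1, (8|13)=-1; (−1)^{-4·0·6}·(-1)^0·(-1)^-4 = +1.
v=29: a=29^1·(≡4), b=29^0·(≡21) mod 29; (4|29)=+1, (21|29)=-1; (−1)^{1·0·14}·(+1)^0·(-1)^1 = -1.
v=∞: 15283 > 0 and 31 > 0  ⇒  (a,b)_∞ = +1.
v=31: a=31^1·(≡8), b=31^1·(≡25) mod 31; (8|31)=+1, (25|31)=+1; (−1)^{1·1·15}·(+1)^1·(+1)^1 = -1.
v=2: v_2(a)=6, v_2(b)=0; units ≡ 3, 7 (mod 8); ε·ε+αω+βω = 1·1+6·0+0·1 ≡ 1  ⇒  (a,b)_2 = -1.
v=17: a=17^1·(≡8), b=17^0·(≡10) mod 17; (8|17)=+1, (10|17)=-1; (−1)^{1·0·8}·(+1)^0·(-1)^1 = -1.
v=3: a=3^6·(≡1), b=3^0·(≡1) mod 3; (1|3)=+1, (1|3)=+1; (−1)^{6·0·1}·(+1)^0·(+1)^6 = +1.
Ram(15283, 31) = {2, 17, 29, 31}; no ℚ_2-point on the conic.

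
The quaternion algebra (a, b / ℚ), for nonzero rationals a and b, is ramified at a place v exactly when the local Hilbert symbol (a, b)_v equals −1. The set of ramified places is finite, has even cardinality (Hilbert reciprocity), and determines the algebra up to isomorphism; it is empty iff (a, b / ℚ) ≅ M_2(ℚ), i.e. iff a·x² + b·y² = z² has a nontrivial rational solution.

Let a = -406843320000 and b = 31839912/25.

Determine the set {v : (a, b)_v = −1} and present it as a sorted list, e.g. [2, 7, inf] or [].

[2, 13, 17, 29]

Mod squares: a ≡ -19227, b ≡ 884442. Check v ∈ {∞, 2, 3, 5, 13, 17, 23, 29}.
v=3: a=3^1·(≡2), b=3^3·(≡1) mod 3; (2|3)=-1, (1|3)=+1; (−1)^{1·3·1}·(-1)^3·(+1)^1 = +1.
v=∞: -19227 < 0 and 884442 > 0  ⇒  (a,b)_∞ = +1.
v=13: a=13^1·(≡12), b=13^1·(≡2) mod 13; (12|13)=+1, (2|13)=-1; (−1)^{1·1·6}·(+1)^1·(-1)^1 = -1.
v=5: a=5^4·(≡3), b=5^-2·(≡2) mod 5; (3|5)=-1, (2|5)=-1; (−1)^{4·-2·2}·(-1)^-2·(-1)^4 = +1.
v=17: a=17^1·(≡1), b=17^1·(≡10) mod 17; (1|17)=+1, (10|17)=-1; (−1)^{1·1·8}·(+1)^1·(-1)^1 = -1.
v=2: v_2(a)=6, v_2(b)=3; units ≡ 5, 5 (mod 8); ε·ε+αω+βω = 0·0+6·1+3·1 ≡ 1  ⇒  (a,b)_2 = -1.
v=29: a=29^1·(≡20), b=29^1·(≡3) mod 29; (20|29)=+1, (3|29)=-1; (−1)^{1·1·14}·(+1)^1·(-1)^1 = -1.
v=23: a=23^2·(≡3), b=23^1·(≡10) mod 23; (3|23)=+1, (10|23)=-1; (−1)^{2·1·11}·(+1)^1·(-1)^2 = +1.
Ram(-19227, 884442) = {2, 13, 17, 29}; no ℚ_2-point on the conic.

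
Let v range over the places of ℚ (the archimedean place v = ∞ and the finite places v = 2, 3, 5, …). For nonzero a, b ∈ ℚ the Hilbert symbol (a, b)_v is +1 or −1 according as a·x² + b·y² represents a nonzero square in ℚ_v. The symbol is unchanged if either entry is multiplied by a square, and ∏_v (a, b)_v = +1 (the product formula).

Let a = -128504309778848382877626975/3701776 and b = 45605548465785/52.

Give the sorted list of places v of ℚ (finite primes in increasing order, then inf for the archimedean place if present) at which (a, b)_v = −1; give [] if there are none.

[3, 7, 13, 23]

Mod squares: a ≡ -1311, b ≡ 205205. Check v ∈ {∞, 2, 3, 5, 7, 11, 13, 19, 23, 37, 41}.
v=13: a=13^-2·(≡2), b=13^-1·(≡12) mod 13; (2|13)=-1, (12|13)=+1; (−1)^{-2·-1·6}·(-1)^-1·(+1)^-2 = -1.
v=5: a=5^2·(≡1), b=5^1·(≡1) mod 5; (1|5)=+1, (1|5)=+1; (−1)^{2·1·2}·(+1)^1·(+1)^2 = +1.
v=2: v_2(a)=-4, v_2(b)=-2; units ≡ 1, 5 (mod 8); ε·ε+αω+βω = 0·0+-4·1+-2·0 ≡ 0  ⇒  (a,b)_2 = +1.
v=7: a=7^2·(≡3), b=7^1·(≡6) mod 7; (3|7)=-1, (6|7)=-1; (−1)^{2·1·3}·(-1)^1·(-1)^2 = -1.
v=∞: -1311 < 0 and 205205 > 0  ⇒  (a,b)_∞ = +1.
v=19: a=19^3·(≡16), b=19^2·(≡7) mod 19; (16|19)=+1, (7|19)=+1; (−1)^{3·2·9}·(+1)^2·(+1)^3 = +1.
v=23: a=23^3·(≡1), b=23^2·(≡14) mod 23; (1|23)=+1, (14|23)=-1; (−1)^{3·2·11}·(+1)^2·(-1)^3 = -1.
v=37: a=37^-2·(≡4), b=37^0·(≡30) mod 37; (4|37)=+1, (30|37)=+1; (−1)^{-2·0·18}·(+1)^0·(+1)^-2 = +1.
v=3: a=3^7·(≡1), b=3^2·(≡2) mod 3; (1|3)=+1, (2|3)=-1; (−1)^{7·2·1}·(+1)^2·(-1)^7 = -1.
v=41: a=41^6·(≡8), b=41^3·(≡35) mod 41; (8|41)=+1, (35|41)=-1; (−1)^{6·3·20}·(+1)^3·(-1)^6 = +1.
v=11: a=11^2·(≡1), b=11^1·(≡6) mod 11; (1|11)=+1, (6|11)=-1; (−1)^{2·1·5}·(+1)^1·(-1)^2 = +1.
|Ram(-1311, 205205)| = 4, even; anisotropic at {3, 7, 13, 23}.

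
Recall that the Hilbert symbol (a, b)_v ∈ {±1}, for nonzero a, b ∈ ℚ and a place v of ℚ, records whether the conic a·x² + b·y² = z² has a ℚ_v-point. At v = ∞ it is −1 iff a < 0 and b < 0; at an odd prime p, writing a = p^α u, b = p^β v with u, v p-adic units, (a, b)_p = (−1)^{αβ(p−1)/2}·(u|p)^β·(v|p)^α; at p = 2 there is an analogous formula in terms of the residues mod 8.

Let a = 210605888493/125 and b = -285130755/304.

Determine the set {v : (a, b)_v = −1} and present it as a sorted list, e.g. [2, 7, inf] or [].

Mod squares: a ≡ 65, b ≡ -250705. Check v ∈ {∞, 2, 3, 5, 7, 11, 13, 19, 29}.
v=2: v_2(a)=0, v_2(b)=-4; units ≡ 1, 7 (mod 8); ε·ε+αω+βω = 0·1+0·0+-4·0 ≡ 0  ⇒  (a,b)_2 = +1.
v=7: a=7^2·(≡2), b=7^5·(≡1) mod 7; (2|7)=+1, (1|7)=+1; (−1)^{2·5·3}·(+1)^5·(+1)^2 = +1.
v=13: a=13^1·(≡7), b=13^1·(≡2) mod 13; (7|13)=-1, (2|13)=-1; (−1)^{1·1·6}·(-1)^1·(-1)^1 = +1.
v=∞: 65 > 0 and -250705 < 0  ⇒  (a,b)_∞ = +1.
v=5: a=5^-3·(≡3), b=5^1·(≡1) mod 5; (3|5)=-1, (1|5)=+1; (−1)^{-3·1·2}·(-1)^1·(+1)^-3 = -1.
v=19: a=19^2·(≡10), b=19^-1·(≡18) mod 19; (10|19)=-1, (18|19)=-1; (−1)^{2·-1·9}·(-1)^-1·(-1)^2 = -1.
v=11: a=11^2·(≡6), b=11^0·(≡2) mod 11; (6|11)=-1, (2|11)=-1; (−1)^{2·0·5}·(-1)^0·(-1)^2 = +1.
v=29: a=29^2·(≡22), b=29^1·(≡15) mod 29; (22|29)=+1, (15|29)=-1; (−1)^{2·1·14}·(+1)^1·(-1)^2 = +1.
v=3: a=3^2·(≡2), b=3^2·(≡2) mod 3; (2|3)=-1, (2|3)=-1; (−1)^{2·2·1}·(-1)^2·(-1)^2 = +1.
(65, -250705 / ℚ) ramifies at {5, 19}: a division algebra.

[5, 19]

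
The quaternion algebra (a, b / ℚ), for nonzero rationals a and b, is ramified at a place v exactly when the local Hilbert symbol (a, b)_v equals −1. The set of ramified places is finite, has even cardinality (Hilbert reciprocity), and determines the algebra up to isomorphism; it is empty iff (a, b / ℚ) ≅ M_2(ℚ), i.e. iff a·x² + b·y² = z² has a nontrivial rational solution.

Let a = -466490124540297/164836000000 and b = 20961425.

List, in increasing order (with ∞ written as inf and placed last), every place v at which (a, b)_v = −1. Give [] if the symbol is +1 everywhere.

[3, 23]

(a, b) ≡ (-897, 838457) mod (ℚ^×)²; places V = {2, 3, 5, 7, 11, 13, 17, 23, 29, 31, 37, 41, 43, ∞}.
(a,b)_5: α=-6, u≡2; β=2, v≡2 (mod 5); (2|5)=-1, (2|5)=-1; sign (−1)^0·-1^2·-1^-6 = +1.
(a,b)_2: α=-8, β=0; u≡7, v≡1 (mod 8); ε(u)ε(v)=1·0, αω(v)=-8·0, βω(u)=0·0; sum ≡ 0  ⇒  +1.
(a,b)_37: α=0, u≡7; β=1, v≡18 (mod 37); (7|37)=+1, (18|37)=-1; sign (−1)^0·+1^1·-1^0 = +1.
(a,b)_17: α=0, u≡9; β=1, v≡15 (mod 17); (9|17)=+1, (15|17)=+1; sign (−1)^0·+1^1·+1^0 = +1.
(a,b)_∞: sgn(-897)=−, sgn(838457)=+, so +1.
(a,b)_31: α=0, u≡19; β=1, v≡3 (mod 31); (19|31)=+1, (3|31)=-1; sign (−1)^0·+1^1·-1^0 = +1.
(a,b)_3: α=3, u≡1; β=0, v≡2 (mod 3); (1|3)=+1, (2|3)=-1; sign (−1)^0·+1^0·-1^3 = -1.
(a,b)_43: α=0, u≡17; β=1, v≡27 (mod 43); (17|43)=+1, (27|43)=-1; sign (−1)^0·+1^1·-1^0 = +1.
(a,b)_41: α=4, u≡10; β=0, v≡11 (mod 41); (10|41)=+1, (11|41)=-1; sign (−1)^0·+1^0·-1^4 = +1.
(a,b)_23: α=1, u≡20; β=0, v≡7 (mod 23); (20|23)=-1, (7|23)=-1; sign (−1)^0·-1^0·-1^1 = -1.
(a,b)_7: α=-2, u≡6; β=0, v≡2 (mod 7); (6|7)=-1, (2|7)=+1; sign (−1)^0·-1^0·+1^-2 = +1.
(a,b)_11: α=2, u≡5; β=0, v≡1 (mod 11); (5|11)=+1, (1|11)=+1; sign (−1)^0·+1^0·+1^2 = +1.
(a,b)_29: α=-2, u≡21; β=0, v≡22 (mod 29); (21|29)=-1, (22|29)=+1; sign (−1)^0·-1^0·+1^-2 = +1.
(a,b)_13: α=3, u≡4; β=0, v≡4 (mod 13); (4|13)=+1, (4|13)=+1; sign (−1)^0·+1^0·+1^3 = +1.
|Ram(-897, 838457)| = 2, even; anisotropic at {3, 23}.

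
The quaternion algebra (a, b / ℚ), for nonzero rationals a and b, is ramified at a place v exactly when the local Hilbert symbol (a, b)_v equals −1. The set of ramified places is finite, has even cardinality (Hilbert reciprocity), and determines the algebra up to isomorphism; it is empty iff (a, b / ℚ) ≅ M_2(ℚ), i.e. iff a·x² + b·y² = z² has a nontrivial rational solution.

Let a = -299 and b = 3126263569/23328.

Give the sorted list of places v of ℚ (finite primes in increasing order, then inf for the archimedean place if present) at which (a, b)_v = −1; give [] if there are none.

[2, 13]

(a, b) ≡ (-299, 2) mod (ℚ^×)²; places V = {2, 3, 11, 13, 17, 23, ∞}.
(a,b)_11: α=0, u≡9; β=2, v≡7 (mod 11); (9|11)=+1, (7|11)=-1; sign (−1)^0·+1^2·-1^0 = +1.
(a,b)_23: α=1, u≡10; β=2, v≡12 (mod 23); (10|23)=-1, (12|23)=+1; sign (−1)^0·-1^2·+1^1 = +1.
(a,b)_3: α=0, u≡1; β=-6, v≡2 (mod 3); (1|3)=+1, (2|3)=-1; sign (−1)^0·+1^-6·-1^0 = +1.
(a,b)_13: α=1, u≡3; β=2, v≡5 (mod 13); (3|13)=+1, (5|13)=-1; sign (−1)^0·+1^2·-1^1 = -1.
(a,b)_17: α=0, u≡7; β=2, v≡16 (mod 17); (7|17)=-1, (16|17)=+1; sign (−1)^0·-1^2·+1^0 = +1.
(a,b)_2: α=0, β=-5; u≡5, v≡1 (mod 8); ε(u)ε(v)=0·0, αω(v)=0·0, βω(u)=-5·1; sum ≡ 1  ⇒  -1.
(a,b)_∞: sgn(-299)=−, sgn(2)=+, so +1.
|Ram(-299, 2)| = 2, even; anisotropic at {2, 13}.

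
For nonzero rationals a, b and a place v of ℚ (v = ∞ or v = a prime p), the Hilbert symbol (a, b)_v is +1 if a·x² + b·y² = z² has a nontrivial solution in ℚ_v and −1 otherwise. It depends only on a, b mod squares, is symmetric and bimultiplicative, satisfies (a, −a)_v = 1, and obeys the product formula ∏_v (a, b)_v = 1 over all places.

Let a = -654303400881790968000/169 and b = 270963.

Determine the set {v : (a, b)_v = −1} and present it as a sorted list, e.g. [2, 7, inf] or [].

[5, 7]

Mod squares: a ≡ -5569795, b ≡ 30107. Check v ∈ {∞, 2, 3, 5, 7, 11, 13, 17, 23, 37}.
v=17: a=17^3·(≡7), b=17^1·(≡10) mod 17; (7|17)=-1, (10|17)=-1; (−1)^{3·1·8}·(-1)^1·(-1)^3 = +1.
v=7: a=7^3·(≡6), b=7^1·(≡6) mod 7; (6|7)=-1, (6|7)=-1; (−1)^{3·1·3}·(-1)^1·(-1)^3 = -1.
v=37: a=37^1·(≡22), b=37^0·(≡12) mod 37; (22|37)=-1, (12|37)=+1; (−1)^{1·0·18}·(-1)^0·(+1)^1 = +1.
v=∞: -5569795 < 0 and 30107 > 0  ⇒  (a,b)_∞ = +1.
v=3: a=3^4·(≡2), b=3^2·(≡2) mod 3; (2|3)=-1, (2|3)=-1; (−1)^{4·2·1}·(-1)^2·(-1)^4 = +1.
v=2: v_2(a)=6, v_2(b)=0; units ≡ 5, 3 (mod 8); ε·ε+αω+βω = 0·1+6·1+0·1 ≡ 0  ⇒  (a,b)_2 = +1.
v=5: a=5^3·(≡4), b=5^0·(≡3) mod 5; (4|5)=+1, (3|5)=-1; (−1)^{3·0·2}·(+1)^0·(-1)^3 = -1.
v=11: a=11^3·(≡8), b=11^1·(≡4) mod 11; (8|11)=-1, (4|11)=+1; (−1)^{3·1·5}·(-1)^1·(+1)^3 = +1.
v=13: a=13^-2·(≡9), b=13^0·(≡4) mod 13; (9|13)=+1, (4|13)=+1; (−1)^{-2·0·6}·(+1)^0·(+1)^-2 = +1.
v=23: a=23^3·(≡18), b=23^1·(≡5) mod 23; (18|23)=+1, (5|23)=-1; (−1)^{3·1·11}·(+1)^1·(-1)^3 = +1.
|Ram(-5569795, 30107)| = 2, even; anisotropic at {5, 7}.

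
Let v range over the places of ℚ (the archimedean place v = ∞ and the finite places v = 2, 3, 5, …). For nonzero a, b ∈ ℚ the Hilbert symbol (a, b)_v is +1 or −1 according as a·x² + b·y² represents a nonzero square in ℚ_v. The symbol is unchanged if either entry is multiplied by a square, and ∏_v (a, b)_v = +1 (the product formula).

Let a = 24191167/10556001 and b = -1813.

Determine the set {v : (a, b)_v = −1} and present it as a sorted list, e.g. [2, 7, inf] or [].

[2, 7]

Mod squares: a ≡ 7, b ≡ -37. Check v ∈ {∞, 2, 3, 7, 11, 13, 19, 37}.
v=2: v_2(a)=0, v_2(b)=0; units ≡ 7, 3 (mod 8); ε·ε+αω+βω = 1·1+0·1+0·0 ≡ 1  ⇒  (a,b)_2 = -1.
v=37: a=37^0·(≡1), b=37^1·(≡25) mod 37; (1|37)=+1, (25|37)=+1; (−1)^{0·1·18}·(+1)^1·(+1)^0 = +1.
v=11: a=11^2·(≡7), b=11^0·(≡2) mod 11; (7|11)=-1, (2|11)=-1; (−1)^{2·0·5}·(-1)^0·(-1)^2 = +1.
v=7: a=7^1·(≡2), b=7^2·(≡5) mod 7; (2|7)=+1, (5|7)=-1; (−1)^{1·2·3}·(+1)^2·(-1)^1 = -1.
v=∞: 7 > 0 and -37 < 0  ⇒  (a,b)_∞ = +1.
v=3: a=3^-4·(≡1), b=3^0·(≡2) mod 3; (1|3)=+1, (2|3)=-1; (−1)^{-4·0·1}·(+1)^0·(-1)^-4 = +1.
v=19: a=19^-4·(≡5), b=19^0·(≡11) mod 19; (5|19)=+1, (11|19)=+1; (−1)^{-4·0·9}·(+1)^0·(+1)^-4 = +1.
v=13: a=13^4·(≡2), b=13^0·(≡7) mod 13; (2|13)=-1, (7|13)=-1; (−1)^{4·0·6}·(-1)^0·(-1)^4 = +1.
|Ram(7, -37)| = 2, even; anisotropic at {2, 7}.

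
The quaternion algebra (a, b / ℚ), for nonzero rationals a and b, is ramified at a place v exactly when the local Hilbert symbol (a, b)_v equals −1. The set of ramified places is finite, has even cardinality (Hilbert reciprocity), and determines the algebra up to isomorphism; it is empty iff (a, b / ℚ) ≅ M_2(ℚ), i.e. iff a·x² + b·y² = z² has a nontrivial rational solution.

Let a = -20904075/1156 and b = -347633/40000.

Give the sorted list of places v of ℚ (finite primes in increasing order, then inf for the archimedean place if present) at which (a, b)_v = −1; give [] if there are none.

Mod squares: a ≡ -1147, b ≡ -17. Check v ∈ {∞, 2, 3, 5, 11, 13, 17, 31, 37}.
v=3: a=3^6·(≡2), b=3^0·(≡1) mod 3; (2|3)=-1, (1|3)=+1; (−1)^{6·0·1}·(-1)^0·(+1)^6 = +1.
v=31: a=31^1·(≡2), b=31^0·(≡28) mod 31; (2|31)=+1, (28|31)=+1; (−1)^{1·0·15}·(+1)^0·(+1)^1 = +1.
v=2: v_2(a)=-2, v_2(b)=-6; units ≡ 5, 7 (mod 8); ε·ε+αω+βω = 0·1+-2·0+-6·1 ≡ 0  ⇒  (a,b)_2 = +1.
v=13: a=13^0·(≡10), b=13^2·(≡3) mod 13; (10|13)=+1, (3|13)=+1; (−1)^{0·2·6}·(+1)^2·(+1)^0 = +1.
v=11: a=11^0·(≡6), b=11^2·(≡5) mod 11; (6|11)=-1, (5|11)=+1; (−1)^{0·2·5}·(-1)^2·(+1)^0 = +1.
v=∞: -1147 < 0 and -17 < 0  ⇒  (a,b)_∞ = -1.
v=5: a=5^2·(≡2), b=5^-4·(≡3) mod 5; (2|5)=-1, (3|5)=-1; (−1)^{2·-4·2}·(-1)^-4·(-1)^2 = +1.
v=17: a=17^-2·(≡15), b=17^1·(≡15) mod 17; (15|17)=+1, (15|17)=+1; (−1)^{-2·1·8}·(+1)^1·(+1)^-2 = +1.
v=37: a=37^1·(≡14), b=37^0·(≡31) mod 37; (14|37)=-1, (31|37)=-1; (−1)^{1·0·18}·(-1)^0·(-1)^1 = -1.
(-1147, -17 / ℚ) ramifies at {37, ∞}: a division algebra.

[37, inf]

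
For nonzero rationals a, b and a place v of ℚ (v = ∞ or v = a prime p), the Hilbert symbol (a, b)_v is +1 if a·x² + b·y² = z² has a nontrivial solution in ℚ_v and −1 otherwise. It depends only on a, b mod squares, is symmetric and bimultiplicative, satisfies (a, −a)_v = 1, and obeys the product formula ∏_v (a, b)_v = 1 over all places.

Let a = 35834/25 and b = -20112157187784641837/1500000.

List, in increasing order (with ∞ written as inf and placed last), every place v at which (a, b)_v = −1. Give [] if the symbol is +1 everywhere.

[2, 3, 13, 23, 37, 41]

Mod squares: a ≡ 35834, b ≡ -1261182. Check v ∈ {∞, 2, 3, 5, 11, 13, 19, 23, 37, 41}.
v=37: a=37^0·(≡17), b=37^1·(≡4) mod 37; (17|37)=-1, (4|37)=+1; (−1)^{0·1·18}·(-1)^1·(+1)^0 = -1.
v=3: a=3^0·(≡2), b=3^-1·(≡2) mod 3; (2|3)=-1, (2|3)=-1; (−1)^{0·-1·1}·(-1)^-1·(-1)^0 = -1.
v=2: v_2(a)=1, v_2(b)=-5; units ≡ 5, 1 (mod 8); ε·ε+αω+βω = 0·0+1·0+-5·1 ≡ 1  ⇒  (a,b)_2 = -1.
v=19: a=19^1·(≡4), b=19^1·(≡3) mod 19; (4|19)=+1, (3|19)=-1; (−1)^{1·1·9}·(+1)^1·(-1)^1 = +1.
v=5: a=5^-2·(≡4), b=5^-6·(≡3) mod 5; (4|5)=+1, (3|5)=-1; (−1)^{-2·-6·2}·(+1)^-6·(-1)^-2 = +1.
v=13: a=13^0·(≡7), b=13^1·(≡7) mod 13; (7|13)=-1, (7|13)=-1; (−1)^{0·1·6}·(-1)^1·(-1)^0 = -1.
v=23: a=23^1·(≡20), b=23^5·(≡17) mod 23; (20|23)=-1, (17|23)=-1; (−1)^{1·5·11}·(-1)^5·(-1)^1 = -1.
v=11: a=11^0·(≡6), b=11^2·(≡9) mod 11; (6|11)=-1, (9|11)=+1; (−1)^{0·2·5}·(-1)^2·(+1)^0 = +1.
v=∞: 35834 > 0 and -1261182 < 0  ⇒  (a,b)_∞ = +1.
v=41: a=41^1·(≡12), b=41^4·(≡6) mod 41; (12|41)=-1, (6|41)=-1; (−1)^{1·4·20}·(-1)^4·(-1)^1 = -1.
|Ram(35834, -1261182)| = 6, even; anisotropic at {2, 3, 13, 23, 37, 41}.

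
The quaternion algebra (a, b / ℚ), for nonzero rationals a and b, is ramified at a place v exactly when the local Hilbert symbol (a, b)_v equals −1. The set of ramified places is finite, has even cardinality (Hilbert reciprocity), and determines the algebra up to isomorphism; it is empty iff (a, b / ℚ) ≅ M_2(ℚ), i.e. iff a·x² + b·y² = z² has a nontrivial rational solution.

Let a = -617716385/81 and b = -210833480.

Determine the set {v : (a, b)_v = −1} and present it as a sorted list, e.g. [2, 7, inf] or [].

(a, b) ≡ (-642785, -52708370) mod (ℚ^×)²; places V = {2, 3, 5, 11, 13, 29, 31, 41, ∞}.
(a,b)_∞: sgn(-642785)=−, sgn(-52708370)=−, so -1.
(a,b)_3: α=-4, u≡1; β=0, v≡1 (mod 3); (1|3)=+1, (1|3)=+1; sign (−1)^0·+1^0·+1^-4 = +1.
(a,b)_13: α=1, u≡2; β=1, v≡8 (mod 13); (2|13)=-1, (8|13)=-1; sign (−1)^0·-1^1·-1^1 = +1.
(a,b)_41: α=0, u≡12; β=1, v≡22 (mod 41); (12|41)=-1, (22|41)=-1; sign (−1)^0·-1^1·-1^0 = -1.
(a,b)_5: α=1, u≡3; β=1, v≡4 (mod 5); (3|5)=-1, (4|5)=+1; sign (−1)^0·-1^1·+1^1 = -1.
(a,b)_31: α=3, u≡10; β=1, v≡10 (mod 31); (10|31)=+1, (10|31)=+1; sign (−1)^1·+1^1·+1^3 = -1.
(a,b)_2: α=0, β=3; u≡7, v≡7 (mod 8); ε(u)ε(v)=1·1, αω(v)=0·0, βω(u)=3·0; sum ≡ 1  ⇒  -1.
(a,b)_11: α=1, u≡8; β=1, v≡6 (mod 11); (8|11)=-1, (6|11)=-1; sign (−1)^1·-1^1·-1^1 = -1.
(a,b)_29: α=1, u≡6; β=1, v≡6 (mod 29); (6|29)=+1, (6|29)=+1; sign (−1)^0·+1^1·+1^1 = +1.
|Ram(-642785, -52708370)| = 6, even; anisotropic at {2, 5, 11, 31, 41, ∞}.

[2, 5, 11, 31, 41, inf]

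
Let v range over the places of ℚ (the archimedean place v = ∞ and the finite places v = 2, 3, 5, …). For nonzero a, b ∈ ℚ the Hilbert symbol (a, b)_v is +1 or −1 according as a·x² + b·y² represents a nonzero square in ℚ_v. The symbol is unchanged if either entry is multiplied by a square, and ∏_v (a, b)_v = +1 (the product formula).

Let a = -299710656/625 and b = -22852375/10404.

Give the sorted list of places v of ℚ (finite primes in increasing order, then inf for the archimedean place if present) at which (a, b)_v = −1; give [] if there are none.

Mod squares: a ≡ -10619, b ≡ -18655. Check v ∈ {∞, 2, 3, 5, 7, 13, 17, 37, 41}.
v=37: a=37^1·(≡25), b=37^0·(≡33) mod 37; (25|37)=+1, (33|37)=+1; (−1)^{1·0·18}·(+1)^0·(+1)^1 = +1.
v=41: a=41^1·(≡12), b=41^1·(≡39) mod 41; (12|41)=-1, (39|41)=+1; (−1)^{1·1·20}·(-1)^1·(+1)^1 = -1.
v=7: a=7^3·(≡2), b=7^3·(≡4) mod 7; (2|7)=+1, (4|7)=+1; (−1)^{3·3·3}·(+1)^3·(+1)^3 = -1.
v=2: v_2(a)=6, v_2(b)=-2; units ≡ 5, 1 (mod 8); ε·ε+αω+βω = 0·0+6·0+-2·1 ≡ 0  ⇒  (a,b)_2 = +1.
v=5: a=5^-4·(≡4), b=5^3·(≡4) mod 5; (4|5)=+1, (4|5)=+1; (−1)^{-4·3·2}·(+1)^3·(+1)^-4 = +1.
v=3: a=3^2·(≡1), b=3^-2·(≡2) mod 3; (1|3)=+1, (2|3)=-1; (−1)^{2·-2·1}·(+1)^-2·(-1)^2 = +1.
v=17: a=17^0·(≡11), b=17^-2·(≡14) mod 17; (11|17)=-1, (14|17)=-1; (−1)^{0·-2·8}·(-1)^-2·(-1)^0 = +1.
v=13: a=13^0·(≡2), b=13^1·(≡6) mod 13; (2|13)=-1, (6|13)=-1; (−1)^{0·1·6}·(-1)^1·(-1)^0 = -1.
v=∞: -10619 < 0 and -18655 < 0  ⇒  (a,b)_∞ = -1.
(-10619, -18655 / ℚ) ramifies at {7, 13, 41, ∞}: a division algebra.

[7, 13, 41, inf]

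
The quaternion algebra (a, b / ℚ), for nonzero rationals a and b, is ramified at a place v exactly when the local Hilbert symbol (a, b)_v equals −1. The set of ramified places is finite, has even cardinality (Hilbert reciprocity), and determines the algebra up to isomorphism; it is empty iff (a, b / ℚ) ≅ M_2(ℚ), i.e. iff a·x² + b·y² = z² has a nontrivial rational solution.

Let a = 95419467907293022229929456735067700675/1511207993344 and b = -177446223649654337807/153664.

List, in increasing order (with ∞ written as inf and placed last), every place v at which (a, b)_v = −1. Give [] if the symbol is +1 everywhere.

(a, b) ≡ (4147, -22607) mod (ℚ^×)²; places V = {2, 3, 5, 7, 11, 13, 17, 29, 31, 37, 47, ∞}.
(a,b)_31: α=4, u≡3; β=4, v≡24 (mod 31); (3|31)=-1, (24|31)=-1; sign (−1)^0·-1^4·-1^4 = +1.
(a,b)_5: α=2, u≡3; β=0, v≡2 (mod 5); (3|5)=-1, (2|5)=-1; sign (−1)^0·-1^0·-1^2 = +1.
(a,b)_47: α=2, u≡30; β=1, v≡1 (mod 47); (30|47)=-1, (1|47)=+1; sign (−1)^0·-1^1·+1^2 = -1.
(a,b)_2: α=-18, β=-6; u≡3, v≡1 (mod 8); ε(u)ε(v)=1·0, αω(v)=-18·0, βω(u)=-6·1; sum ≡ 0  ⇒  +1.
(a,b)_3: α=8, u≡1; β=0, v≡1 (mod 3); (1|3)=+1, (1|3)=+1; sign (−1)^0·+1^0·+1^8 = +1.
(a,b)_37: α=2, u≡12; β=1, v≡15 (mod 37); (12|37)=+1, (15|37)=-1; sign (−1)^0·+1^1·-1^2 = +1.
(a,b)_7: α=-8, u≡5; β=-4, v≡5 (mod 7); (5|7)=-1, (5|7)=-1; sign (−1)^0·-1^-4·-1^-8 = +1.
(a,b)_13: α=3, u≡7; β=1, v≡9 (mod 13); (7|13)=-1, (9|13)=+1; sign (−1)^0·-1^1·+1^3 = -1.
(a,b)_11: α=5, u≡1; β=2, v≡9 (mod 11); (1|11)=+1, (9|11)=+1; sign (−1)^0·+1^2·+1^5 = +1.
(a,b)_∞: sgn(4147)=+, sgn(-22607)=−, so +1.
(a,b)_29: α=3, u≡15; β=2, v≡13 (mod 29); (15|29)=-1, (13|29)=+1; sign (−1)^0·-1^2·+1^3 = +1.
(a,b)_17: α=6, u≡9; β=4, v≡12 (mod 17); (9|17)=+1, (12|17)=-1; sign (−1)^0·+1^4·-1^6 = +1.
(4147, -22607 / ℚ) ramifies at {13, 47}: a division algebra.

[13, 47]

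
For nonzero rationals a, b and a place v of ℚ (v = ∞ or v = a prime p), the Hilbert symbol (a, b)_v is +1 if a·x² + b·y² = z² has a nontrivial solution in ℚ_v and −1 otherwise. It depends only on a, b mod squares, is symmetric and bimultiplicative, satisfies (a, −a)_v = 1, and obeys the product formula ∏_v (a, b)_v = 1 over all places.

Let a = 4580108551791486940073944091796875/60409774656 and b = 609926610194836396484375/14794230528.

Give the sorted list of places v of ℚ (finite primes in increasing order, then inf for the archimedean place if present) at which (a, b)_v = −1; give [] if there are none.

(a, b) ≡ (255635, 141) mod (ℚ^×)²; places V = {2, 3, 5, 7, 11, 19, 23, 29, 31, 41, 43, 47, ∞}.
(a,b)_43: α=3, u≡6; β=2, v≡2 (mod 43); (6|43)=+1, (2|43)=-1; sign (−1)^0·+1^2·-1^3 = -1.
(a,b)_29: α=3, u≡28; β=2, v≡4 (mod 29); (28|29)=+1, (4|29)=+1; sign (−1)^0·+1^2·+1^3 = +1.
(a,b)_∞: sgn(255635)=+, sgn(141)=+, so +1.
(a,b)_19: α=-2, u≡7; β=-2, v≡3 (mod 19); (7|19)=+1, (3|19)=-1; sign (−1)^0·+1^-2·-1^-2 = +1.
(a,b)_3: α=-2, u≡2; β=-3, v≡2 (mod 3); (2|3)=-1, (2|3)=-1; sign (−1)^0·-1^-3·-1^-2 = -1.
(a,b)_5: α=15, u≡3; β=10, v≡4 (mod 5); (3|5)=-1, (4|5)=+1; sign (−1)^0·-1^10·+1^15 = +1.
(a,b)_31: α=2, u≡1; β=2, v≡29 (mod 31); (1|31)=+1, (29|31)=-1; sign (−1)^0·+1^2·-1^2 = +1.
(a,b)_23: α=2, u≡16; β=2, v≡16 (mod 23); (16|23)=+1, (16|23)=+1; sign (−1)^0·+1^2·+1^2 = +1.
(a,b)_2: α=-6, β=-8; u≡3, v≡5 (mod 8); ε(u)ε(v)=1·0, αω(v)=-6·1, βω(u)=-8·1; sum ≡ 0  ⇒  +1.
(a,b)_41: α=3, u≡17; β=2, v≡40 (mod 41); (17|41)=-1, (40|41)=+1; sign (−1)^0·-1^2·+1^3 = +1.
(a,b)_47: α=2, u≡42; β=1, v≡12 (mod 47); (42|47)=+1, (12|47)=+1; sign (−1)^0·+1^1·+1^2 = +1.
(a,b)_11: α=-2, u≡7; β=-2, v≡3 (mod 11); (7|11)=-1, (3|11)=+1; sign (−1)^0·-1^-2·+1^-2 = +1.
(a,b)_7: α=-4, u≡2; β=-2, v≡1 (mod 7); (2|7)=+1, (1|7)=+1; sign (−1)^0·+1^-2·+1^-4 = +1.
|Ram(255635, 141)| = 2, even; anisotropic at {3, 43}.

[3, 43]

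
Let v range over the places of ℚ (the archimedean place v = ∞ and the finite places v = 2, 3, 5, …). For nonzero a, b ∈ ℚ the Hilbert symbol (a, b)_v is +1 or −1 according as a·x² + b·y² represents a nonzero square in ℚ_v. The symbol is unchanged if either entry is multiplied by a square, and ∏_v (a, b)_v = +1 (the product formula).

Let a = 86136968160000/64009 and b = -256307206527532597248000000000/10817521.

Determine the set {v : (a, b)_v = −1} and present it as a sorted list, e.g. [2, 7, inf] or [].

(a, b) ≡ (51, -3230) mod (ℚ^×)²; places V = {2, 3, 5, 7, 11, 13, 17, 19, 23, ∞}.
(a,b)_2: α=8, β=25; u≡3, v≡1 (mod 8); ε(u)ε(v)=1·0, αω(v)=8·0, βω(u)=25·1; sum ≡ 1  ⇒  -1.
(a,b)_5: α=4, u≡4; β=9, v≡4 (mod 5); (4|5)=+1, (4|5)=+1; sign (−1)^0·+1^9·+1^4 = +1.
(a,b)_19: α=4, u≡15; β=5, v≡5 (mod 19); (15|19)=-1, (5|19)=+1; sign (−1)^0·-1^5·+1^4 = -1.
(a,b)_3: α=5, u≡2; β=8, v≡1 (mod 3); (2|3)=-1, (1|3)=+1; sign (−1)^0·-1^8·+1^5 = +1.
(a,b)_∞: sgn(51)=+, sgn(-3230)=−, so +1.
(a,b)_23: α=-2, u≡15; β=-2, v≡1 (mod 23); (15|23)=-1, (1|23)=+1; sign (−1)^0·-1^-2·+1^-2 = +1.
(a,b)_13: α=0, u≡3; β=-2, v≡11 (mod 13); (3|13)=+1, (11|13)=-1; sign (−1)^0·+1^-2·-1^0 = +1.
(a,b)_11: α=-2, u≡10; β=-2, v≡5 (mod 11); (10|11)=-1, (5|11)=+1; sign (−1)^0·-1^-2·+1^-2 = +1.
(a,b)_7: α=0, u≡2; β=2, v≡2 (mod 7); (2|7)=+1, (2|7)=+1; sign (−1)^0·+1^2·+1^0 = +1.
(a,b)_17: α=1, u≡5; β=3, v≡10 (mod 17); (5|17)=-1, (10|17)=-1; sign (−1)^0·-1^3·-1^1 = +1.
|Ram(51, -3230)| = 2, even; anisotropic at {2, 19}.

[2, 19]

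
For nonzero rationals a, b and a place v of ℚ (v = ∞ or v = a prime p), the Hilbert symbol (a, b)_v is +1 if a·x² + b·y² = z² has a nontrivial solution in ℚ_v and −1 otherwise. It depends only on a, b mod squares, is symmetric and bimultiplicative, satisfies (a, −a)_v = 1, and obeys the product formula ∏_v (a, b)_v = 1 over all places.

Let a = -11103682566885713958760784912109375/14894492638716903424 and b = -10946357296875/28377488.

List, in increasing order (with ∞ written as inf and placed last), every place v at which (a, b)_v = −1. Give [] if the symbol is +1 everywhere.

(a, b) ≡ (-143, -51051) mod (ℚ^×)²; places V = {2, 3, 5, 7, 11, 13, 17, 19, 23, ∞}.
(a,b)_17: α=-8, u≡7; β=-3, v≡6 (mod 17); (7|17)=-1, (6|17)=-1; sign (−1)^0·-1^-3·-1^-8 = -1.
(a,b)_2: α=-14, β=-4; u≡1, v≡5 (mod 8); ε(u)ε(v)=0·0, αω(v)=-14·1, βω(u)=-4·0; sum ≡ 0  ⇒  +1.
(a,b)_5: α=14, u≡2; β=6, v≡1 (mod 5); (2|5)=-1, (1|5)=+1; sign (−1)^0·-1^6·+1^14 = +1.
(a,b)_11: α=3, u≡1; β=1, v≡3 (mod 11); (1|11)=+1, (3|11)=+1; sign (−1)^1·+1^1·+1^3 = -1.
(a,b)_∞: sgn(-143)=−, sgn(-51051)=−, so -1.
(a,b)_19: α=-4, u≡16; β=-2, v≡13 (mod 19); (16|19)=+1, (13|19)=-1; sign (−1)^0·+1^-2·-1^-4 = +1.
(a,b)_3: α=6, u≡1; β=3, v≡2 (mod 3); (1|3)=+1, (2|3)=-1; sign (−1)^0·+1^3·-1^6 = +1.
(a,b)_7: α=8, u≡2; β=3, v≡2 (mod 7); (2|7)=+1, (2|7)=+1; sign (−1)^0·+1^3·+1^8 = +1.
(a,b)_23: α=6, u≡1; β=2, v≡12 (mod 23); (1|23)=+1, (12|23)=+1; sign (−1)^0·+1^2·+1^6 = +1.
(a,b)_13: α=3, u≡7; β=1, v≡3 (mod 13); (7|13)=-1, (3|13)=+1; sign (−1)^0·-1^1·+1^3 = -1.
|Ram(-143, -51051)| = 4, even; anisotropic at {11, 13, 17, ∞}.

[11, 13, 17, inf]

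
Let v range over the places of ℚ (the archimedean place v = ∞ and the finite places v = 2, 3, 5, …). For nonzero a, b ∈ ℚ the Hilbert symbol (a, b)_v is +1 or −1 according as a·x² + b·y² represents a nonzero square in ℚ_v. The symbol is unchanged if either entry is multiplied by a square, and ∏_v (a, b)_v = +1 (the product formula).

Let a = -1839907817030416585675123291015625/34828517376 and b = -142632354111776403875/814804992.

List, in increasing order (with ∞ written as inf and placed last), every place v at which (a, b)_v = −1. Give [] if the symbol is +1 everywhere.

Mod squares: a ≡ -6545, b ≡ -158869165. Check v ∈ {∞, 2, 3, 5, 7, 11, 13, 17, 19, 23, 29, 31, 37, 47}.
v=37: a=37^0·(≡28), b=37^2·(≡2) mod 37; (28|37)=+1, (2|37)=-1; (−1)^{0·2·18}·(+1)^2·(-1)^0 = +1.
v=7: a=7^5·(≡3), b=7^3·(≡4) mod 7; (3|7)=-1, (4|7)=+1; (−1)^{5·3·3}·(-1)^3·(+1)^5 = +1.
v=11: a=11^5·(≡10), b=11^4·(≡7) mod 11; (10|11)=-1, (7|11)=-1; (−1)^{5·4·5}·(-1)^4·(-1)^5 = -1.
v=13: a=13^2·(≡7), b=13^1·(≡12) mod 13; (7|13)=-1, (12|13)=+1; (−1)^{2·1·6}·(-1)^1·(+1)^2 = -1.
v=31: a=31^0·(≡26), b=31^-2·(≡1) mod 31; (26|31)=-1, (1|31)=+1; (−1)^{0·-2·15}·(-1)^-2·(+1)^0 = +1.
v=47: a=47^2·(≡22), b=47^1·(≡38) mod 47; (22|47)=-1, (38|47)=-1; (−1)^{2·1·23}·(-1)^1·(-1)^2 = -1.
v=5: a=5^13·(≡4), b=5^3·(≡2) mod 5; (4|5)=+1, (2|5)=-1; (−1)^{13·3·2}·(+1)^3·(-1)^13 = -1.
v=∞: -6545 < 0 and -158869165 < 0  ⇒  (a,b)_∞ = -1.
v=3: a=3^-12·(≡1), b=3^-2·(≡2) mod 3; (1|3)=+1, (2|3)=-1; (−1)^{-12·-2·1}·(+1)^-2·(-1)^-12 = +1.
v=17: a=17^3·(≡12), b=17^1·(≡7) mod 17; (12|17)=-1, (7|17)=-1; (−1)^{3·1·8}·(-1)^1·(-1)^3 = +1.
v=19: a=19^2·(≡18), b=19^1·(≡4) mod 19; (18|19)=-1, (4|19)=+1; (−1)^{2·1·9}·(-1)^1·(+1)^2 = -1.
v=23: a=23^0·(≡22), b=23^-1·(≡14) mod 23; (22|23)=-1, (14|23)=-1; (−1)^{0·-1·11}·(-1)^-1·(-1)^0 = -1.
v=29: a=29^2·(≡25), b=29^2·(≡14) mod 29; (25|29)=+1, (14|29)=-1; (−1)^{2·2·14}·(+1)^2·(-1)^2 = +1.
v=2: v_2(a)=-16, v_2(b)=-12; units ≡ 7, 3 (mod 8); ε·ε+αω+βω = 1·1+-16·1+-12·0 ≡ 1  ⇒  (a,b)_2 = -1.
|Ram(-6545, -158869165)| = 8, even; anisotropic at {2, 5, 11, 13, 19, 23, 47, ∞}.

[2, 5, 11, 13, 19, 23, 47, inf]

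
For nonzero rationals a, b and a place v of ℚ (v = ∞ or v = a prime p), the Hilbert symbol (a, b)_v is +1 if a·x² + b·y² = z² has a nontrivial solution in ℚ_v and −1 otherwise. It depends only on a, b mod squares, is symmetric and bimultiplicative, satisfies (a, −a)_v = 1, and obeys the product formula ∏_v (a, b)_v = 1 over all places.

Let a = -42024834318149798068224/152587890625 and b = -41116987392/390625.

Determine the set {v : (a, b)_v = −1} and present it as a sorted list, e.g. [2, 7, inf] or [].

[3, 13, 31, inf]

Mod squares: a ≡ -19, b ≡ -27807. Check v ∈ {∞, 2, 3, 5, 13, 19, 23, 31}.
v=2: v_2(a)=26, v_2(b)=12; units ≡ 5, 1 (mod 8); ε·ε+αω+βω = 0·0+26·0+12·1 ≡ 0  ⇒  (a,b)_2 = +1.
v=5: a=5^-16·(≡1), b=5^-8·(≡3) mod 5; (1|5)=+1, (3|5)=-1; (−1)^{-16·-8·2}·(+1)^-8·(-1)^-16 = +1.
v=23: a=23^0·(≡6), b=23^1·(≡20) mod 23; (6|23)=+1, (20|23)=-1; (−1)^{0·1·11}·(+1)^1·(-1)^0 = +1.
v=31: a=31^2·(≡11), b=31^1·(≡25) mod 31; (11|31)=-1, (25|31)=+1; (−1)^{2·1·15}·(-1)^1·(+1)^2 = -1.
v=19: a=19^7·(≡3), b=19^2·(≡1) mod 19; (3|19)=-1, (1|19)=+1; (−1)^{7·2·9}·(-1)^2·(+1)^7 = +1.
v=13: a=13^0·(≡2), b=13^1·(≡8) mod 13; (2|13)=-1, (8|13)=-1; (−1)^{0·1·6}·(-1)^1·(-1)^0 = -1.
v=3: a=3^6·(≡2), b=3^1·(≡1) mod 3; (2|3)=-1, (1|3)=+1; (−1)^{6·1·1}·(-1)^1·(+1)^6 = -1.
v=∞: -19 < 0 and -27807 < 0  ⇒  (a,b)_∞ = -1.
|Ram(-19, -27807)| = 4, even; anisotropic at {3, 13, 31, ∞}.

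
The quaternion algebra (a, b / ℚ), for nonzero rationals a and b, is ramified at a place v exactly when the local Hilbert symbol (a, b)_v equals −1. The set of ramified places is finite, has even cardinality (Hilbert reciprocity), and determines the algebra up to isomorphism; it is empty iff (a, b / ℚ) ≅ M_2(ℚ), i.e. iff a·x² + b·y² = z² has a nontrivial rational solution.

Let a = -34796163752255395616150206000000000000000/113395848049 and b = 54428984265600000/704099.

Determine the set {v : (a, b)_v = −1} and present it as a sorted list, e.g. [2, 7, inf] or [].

(a, b) ≡ (-144115, 287934185) mod (ℚ^×)²; places V = {2, 3, 5, 7, 11, 13, 17, 19, 23, 29, 37, 41, ∞}.
(a,b)_13: α=2, u≡9; β=0, v≡5 (mod 13); (9|13)=+1, (5|13)=-1; sign (−1)^0·+1^0·-1^2 = +1.
(a,b)_2: α=16, β=10; u≡5, v≡1 (mod 8); ε(u)ε(v)=0·0, αω(v)=16·0, βω(u)=10·1; sum ≡ 0  ⇒  +1.
(a,b)_5: α=15, u≡3; β=5, v≡3 (mod 5); (3|5)=-1, (3|5)=-1; sign (−1)^0·-1^5·-1^15 = +1.
(a,b)_3: α=0, u≡2; β=2, v≡2 (mod 3); (2|3)=-1, (2|3)=-1; sign (−1)^0·-1^2·-1^0 = +1.
(a,b)_41: α=3, u≡13; β=1, v≡10 (mod 41); (13|41)=-1, (10|41)=+1; sign (−1)^0·-1^1·+1^3 = -1.
(a,b)_7: α=2, u≡2; β=1, v≡5 (mod 7); (2|7)=+1, (5|7)=-1; sign (−1)^0·+1^1·-1^2 = +1.
(a,b)_11: α=-8, u≡6; β=-3, v≡1 (mod 11); (6|11)=-1, (1|11)=+1; sign (−1)^0·-1^-3·+1^-8 = -1.
(a,b)_37: α=3, u≡1; β=1, v≡31 (mod 37); (1|37)=+1, (31|37)=-1; sign (−1)^0·+1^1·-1^3 = -1.
(a,b)_23: α=-2, u≡18; β=-2, v≡20 (mod 23); (18|23)=+1, (20|23)=-1; sign (−1)^0·+1^-2·-1^-2 = +1.
(a,b)_17: α=2, u≡6; β=1, v≡13 (mod 17); (6|17)=-1, (13|17)=+1; sign (−1)^0·-1^1·+1^2 = -1.
(a,b)_19: α=5, u≡2; β=2, v≡13 (mod 19); (2|19)=-1, (13|19)=-1; sign (−1)^0·-1^2·-1^5 = -1.
(a,b)_∞: sgn(-144115)=−, sgn(287934185)=+, so +1.
(a,b)_29: α=2, u≡21; β=1, v≡23 (mod 29); (21|29)=-1, (23|29)=+1; sign (−1)^0·-1^1·+1^2 = -1.
|Ram(-144115, 287934185)| = 6, even; anisotropic at {11, 17, 19, 29, 37, 41}.

[11, 17, 19, 29, 37, 41]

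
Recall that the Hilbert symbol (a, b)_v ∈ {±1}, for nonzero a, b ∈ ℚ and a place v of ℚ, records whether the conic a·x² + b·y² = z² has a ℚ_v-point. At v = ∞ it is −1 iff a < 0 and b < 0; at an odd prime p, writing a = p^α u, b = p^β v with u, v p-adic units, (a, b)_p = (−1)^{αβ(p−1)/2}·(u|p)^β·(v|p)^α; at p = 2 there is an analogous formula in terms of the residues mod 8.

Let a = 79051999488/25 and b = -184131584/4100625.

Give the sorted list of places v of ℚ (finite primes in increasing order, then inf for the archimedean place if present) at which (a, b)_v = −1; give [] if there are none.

Mod squares: a ≡ 33, b ≡ -266. Check v ∈ {∞, 2, 3, 5, 7, 11, 13, 19, 23}.
v=3: a=3^1·(≡2), b=3^-8·(≡1) mod 3; (2|3)=-1, (1|3)=+1; (−1)^{1·-8·1}·(-1)^-8·(+1)^1 = +1.
v=7: a=7^2·(≡3), b=7^1·(≡1) mod 7; (3|7)=-1, (1|7)=+1; (−1)^{2·1·3}·(-1)^1·(+1)^2 = -1.
v=5: a=5^-2·(≡3), b=5^-4·(≡1) mod 5; (3|5)=-1, (1|5)=+1; (−1)^{-2·-4·2}·(-1)^-4·(+1)^-2 = +1.
v=∞: 33 > 0 and -266 < 0  ⇒  (a,b)_∞ = +1.
v=13: a=13^0·(≡6), b=13^2·(≡8) mod 13; (6|13)=-1, (8|13)=-1; (−1)^{0·2·6}·(-1)^2·(-1)^0 = +1.
v=11: a=11^1·(≡3), b=11^0·(≡1) mod 11; (3|11)=+1, (1|11)=+1; (−1)^{1·0·5}·(+1)^0·(+1)^1 = +1.
v=2: v_2(a)=8, v_2(b)=13; units ≡ 1, 3 (mod 8); ε·ε+αω+βω = 0·1+8·1+13·0 ≡ 0  ⇒  (a,b)_2 = +1.
v=19: a=19^2·(≡10), b=19^1·(≡6) mod 19; (10|19)=-1, (6|19)=+1; (−1)^{2·1·9}·(-1)^1·(+1)^2 = -1.
v=23: a=23^2·(≡7), b=23^0·(≡22) mod 23; (7|23)=-1, (22|23)=-1; (−1)^{2·0·11}·(-1)^0·(-1)^2 = +1.
(33, -266 / ℚ) ramifies at {7, 19}: a division algebra.

[7, 19]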